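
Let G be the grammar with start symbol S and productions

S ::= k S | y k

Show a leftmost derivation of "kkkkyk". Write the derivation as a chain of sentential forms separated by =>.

S => kS => kkS => kkkS => kkkkS => kkkkyk

S => kS   [S ::= k S]
kS => kkS   [S ::= k S]
kkS => kkkS   [S ::= k S]
kkkS => kkkkS   [S ::= k S]
kkkkS => kkkkyk   [S ::= y k]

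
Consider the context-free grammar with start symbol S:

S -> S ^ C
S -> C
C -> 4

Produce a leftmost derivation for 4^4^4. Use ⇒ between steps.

S⇒S^C⇒S^C^C⇒C^C^C⇒4^C^C⇒4^4^C⇒4^4^4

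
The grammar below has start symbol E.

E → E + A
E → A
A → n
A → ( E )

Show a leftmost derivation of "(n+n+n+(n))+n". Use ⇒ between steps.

E⇒E+A⇒A+A⇒(E)+A⇒(E+A)+A⇒(E+A+A)+A⇒(E+A+A+A)+A⇒(A+A+A+A)+A⇒(n+A+A+A)+A⇒(n+n+A+A)+A⇒(n+n+n+A)+A⇒(n+n+n+(E))+A⇒(n+n+n+(A))+A⇒(n+n+n+(n))+A⇒(n+n+n+(n))+n

E ⇒ E+A   [E → E + A]
E+A ⇒ A+A   [E → A]
A+A ⇒ (E)+A   [A → ( E )]
(E)+A ⇒ (E+A)+A   [E → E + A]
(E+A)+A ⇒ (E+A+A)+A   [E → E + A]
(E+A+A)+A ⇒ (E+A+A+A)+A   [E → E + A]
(E+A+A+A)+A ⇒ (A+A+A+A)+A   [E → A]
(A+A+A+A)+A ⇒ (n+A+A+A)+A   [A → n]
(n+A+A+A)+A ⇒ (n+n+A+A)+A   [A → n]
(n+n+A+A)+A ⇒ (n+n+n+A)+A   [A → n]
(n+n+n+A)+A ⇒ (n+n+n+(E))+A   [A → ( E )]
(n+n+n+(E))+A ⇒ (n+n+n+(A))+A   [E → A]
(n+n+n+(A))+A ⇒ (n+n+n+(n))+A   [A → n]
(n+n+n+(n))+A ⇒ (n+n+n+(n))+n   [A → n]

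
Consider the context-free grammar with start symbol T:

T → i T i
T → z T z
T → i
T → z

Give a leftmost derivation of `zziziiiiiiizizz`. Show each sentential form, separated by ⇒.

T ⇒ zTz ⇒ zzTzz ⇒ zziTizz ⇒ zzizTzizz ⇒ zziziTizizz ⇒ zziziiTiizizz ⇒ zziziiiTiiizizz ⇒ zziziiiiiiizizz

T ⇒ zTz   [T → z T z]
zTz ⇒ zzTzz   [T → z T z]
zzTzz ⇒ zziTizz   [T → i T i]
zziTizz ⇒ zzizTzizz   [T → z T z]
zzizTzizz ⇒ zziziTizizz   [T → i T i]
zziziTizizz ⇒ zziziiTiizizz   [T → i T i]
zziziiTiizizz ⇒ zziziiiTiiizizz   [T → i T i]
zziziiiTiiizizz ⇒ zziziiiiiiizizz   [T → i]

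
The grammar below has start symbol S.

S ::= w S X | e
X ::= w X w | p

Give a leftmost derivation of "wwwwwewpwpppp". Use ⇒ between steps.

S ⇒ wSX ⇒ wwSXX ⇒ wwwSXXX ⇒ wwwwSXXXX ⇒ wwwwwSXXXXX ⇒ wwwwweXXXXX ⇒ wwwwwewXwXXXX ⇒ wwwwwewpwXXXX ⇒ wwwwwewpwpXXX ⇒ wwwwwewpwppXX ⇒ wwwwwewpwpppX ⇒ wwwwwewpwpppp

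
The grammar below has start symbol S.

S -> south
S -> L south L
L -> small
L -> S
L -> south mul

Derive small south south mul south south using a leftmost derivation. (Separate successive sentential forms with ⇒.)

S ⇒ L south L   [S -> L south L]
L south L ⇒ small south L   [L -> small]
small south L ⇒ small south S   [L -> S]
small south S ⇒ small south L south L   [S -> L south L]
small south L south L ⇒ small south south mul south L   [L -> south mul]
small south south mul south L ⇒ small south south mul south S   [L -> S]
small south south mul south S ⇒ small south south mul south south   [S -> south]

S ⇒ L south L ⇒ small south L ⇒ small south S ⇒ small south L south L ⇒ small south south mul south L ⇒ small south south mul south S ⇒ small south south mul south south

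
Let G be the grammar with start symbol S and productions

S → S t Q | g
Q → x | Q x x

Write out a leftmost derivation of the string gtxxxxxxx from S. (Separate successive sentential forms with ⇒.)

S ⇒ StQ ⇒ gtQ ⇒ gtQxx ⇒ gtQxxxx ⇒ gtQxxxxxx ⇒ gtxxxxxxx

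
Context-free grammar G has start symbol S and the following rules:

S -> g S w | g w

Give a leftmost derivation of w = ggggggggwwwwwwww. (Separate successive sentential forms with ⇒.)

S ⇒ gSw ⇒ ggSww ⇒ gggSwww ⇒ ggggSwwww ⇒ gggggSwwwww ⇒ ggggggSwwwwww ⇒ gggggggSwwwwwww ⇒ ggggggggwwwwwwww

S ⇒ gSw   [S -> g S w]
gSw ⇒ ggSww   [S -> g S w]
ggSww ⇒ gggSwww   [S -> g S w]
gggSwww ⇒ ggggSwwww   [S -> g S w]
ggggSwwww ⇒ gggggSwwwww   [S -> g S w]
gggggSwwwww ⇒ ggggggSwwwwww   [S -> g S w]
ggggggSwwwwww ⇒ gggggggSwwwwwww   [S -> g S w]
gggggggSwwwwwww ⇒ ggggggggwwwwwwww   [S -> g w]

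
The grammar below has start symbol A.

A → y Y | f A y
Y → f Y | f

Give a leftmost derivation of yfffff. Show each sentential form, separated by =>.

A => yY => yfY => yffY => yfffY => yffffY => yfffff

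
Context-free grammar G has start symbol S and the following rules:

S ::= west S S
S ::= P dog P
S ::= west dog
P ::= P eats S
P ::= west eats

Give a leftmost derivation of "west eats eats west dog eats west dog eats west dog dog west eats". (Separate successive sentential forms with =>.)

S => P dog P => P eats S dog P => P eats S eats S dog P => P eats S eats S eats S dog P => west eats eats S eats S eats S dog P => west eats eats west dog eats S eats S dog P => west eats eats west dog eats west dog eats S dog P => west eats eats west dog eats west dog eats west dog dog P => west eats eats west dog eats west dog eats west dog dog west eats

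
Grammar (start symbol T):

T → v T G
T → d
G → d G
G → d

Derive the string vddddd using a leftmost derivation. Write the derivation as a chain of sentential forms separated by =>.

T => vTG   [T → v T G]
vTG => vdG   [T → d]
vdG => vddG   [G → d G]
vddG => vdddG   [G → d G]
vdddG => vddddG   [G → d G]
vddddG => vddddd   [G → d]

T => vTG => vdG => vddG => vdddG => vddddG => vddddd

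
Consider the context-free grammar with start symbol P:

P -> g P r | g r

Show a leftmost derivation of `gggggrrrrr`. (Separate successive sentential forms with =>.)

P => gPr   [P -> g P r]
gPr => ggPrr   [P -> g P r]
ggPrr => gggPrrr   [P -> g P r]
gggPrrr => ggggPrrrr   [P -> g P r]
ggggPrrrr => gggggrrrrr   [P -> g r]

P => gPr => ggPrr => gggPrrr => ggggPrrrr => gggggrrrrr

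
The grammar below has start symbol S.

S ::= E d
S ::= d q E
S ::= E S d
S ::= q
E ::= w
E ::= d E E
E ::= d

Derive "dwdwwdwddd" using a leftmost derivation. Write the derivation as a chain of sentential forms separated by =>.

S => ESd => dEESd => dwESd => dwdEESd => dwdwESd => dwdwwSd => dwdwwESdd => dwdwwdSdd => dwdwwdEddd => dwdwwdwddd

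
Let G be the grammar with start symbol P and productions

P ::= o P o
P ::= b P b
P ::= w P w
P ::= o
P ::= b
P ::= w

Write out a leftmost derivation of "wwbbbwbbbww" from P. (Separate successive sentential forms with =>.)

P => wPw => wwPww => wwbPbww => wwbbPbbww => wwbbbPbbbww => wwbbbwbbbww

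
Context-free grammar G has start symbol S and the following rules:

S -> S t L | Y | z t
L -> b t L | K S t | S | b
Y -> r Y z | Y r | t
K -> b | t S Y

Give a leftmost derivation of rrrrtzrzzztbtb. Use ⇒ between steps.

S ⇒ StL   [S -> S t L]
StL ⇒ YtL   [S -> Y]
YtL ⇒ rYztL   [Y -> r Y z]
rYztL ⇒ rrYzztL   [Y -> r Y z]
rrYzztL ⇒ rrrYzzztL   [Y -> r Y z]
rrrYzzztL ⇒ rrrYrzzztL   [Y -> Y r]
rrrYrzzztL ⇒ rrrrYzrzzztL   [Y -> r Y z]
rrrrYzrzzztL ⇒ rrrrtzrzzztL   [Y -> t]
rrrrtzrzzztL ⇒ rrrrtzrzzztbtL   [L -> b t L]
rrrrtzrzzztbtL ⇒ rrrrtzrzzztbtb   [L -> b]

S ⇒ StL ⇒ YtL ⇒ rYztL ⇒ rrYzztL ⇒ rrrYzzztL ⇒ rrrYrzzztL ⇒ rrrrYzrzzztL ⇒ rrrrtzrzzztL ⇒ rrrrtzrzzztbtL ⇒ rrrrtzrzzztbtb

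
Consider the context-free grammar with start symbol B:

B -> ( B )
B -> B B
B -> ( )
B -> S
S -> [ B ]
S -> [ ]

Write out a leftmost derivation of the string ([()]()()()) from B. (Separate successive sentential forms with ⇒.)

B ⇒ (B)   [B -> ( B )]
(B) ⇒ (BB)   [B -> B B]
(BB) ⇒ (BBB)   [B -> B B]
(BBB) ⇒ (BBBB)   [B -> B B]
(BBBB) ⇒ (SBBB)   [B -> S]
(SBBB) ⇒ ([B]BBB)   [S -> [ B ]]
([B]BBB) ⇒ ([()]BBB)   [B -> ( )]
([()]BBB) ⇒ ([()]()BB)   [B -> ( )]
([()]()BB) ⇒ ([()]()()B)   [B -> ( )]
([()]()()B) ⇒ ([()]()()())   [B -> ( )]

B ⇒ (B) ⇒ (BB) ⇒ (BBB) ⇒ (BBBB) ⇒ (SBBB) ⇒ ([B]BBB) ⇒ ([()]BBB) ⇒ ([()]()BB) ⇒ ([()]()()B) ⇒ ([()]()()())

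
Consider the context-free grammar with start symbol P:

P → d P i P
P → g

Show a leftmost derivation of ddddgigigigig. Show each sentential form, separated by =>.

P => dPiP   [P → d P i P]
dPiP => ddPiPiP   [P → d P i P]
ddPiPiP => dddPiPiPiP   [P → d P i P]
dddPiPiPiP => ddddPiPiPiPiP   [P → d P i P]
ddddPiPiPiPiP => ddddgiPiPiPiP   [P → g]
ddddgiPiPiPiP => ddddgigiPiPiP   [P → g]
ddddgigiPiPiP => ddddgigigiPiP   [P → g]
ddddgigigiPiP => ddddgigigigiP   [P → g]
ddddgigigigiP => ddddgigigigig   [P → g]

P => dPiP => ddPiPiP => dddPiPiPiP => ddddPiPiPiPiP => ddddgiPiPiPiP => ddddgigiPiPiP => ddddgigigiPiP => ddddgigigigiP => ddddgigigigig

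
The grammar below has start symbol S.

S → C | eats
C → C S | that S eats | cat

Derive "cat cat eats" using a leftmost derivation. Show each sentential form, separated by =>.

S => C => C S => cat S => cat C => cat C S => cat cat S => cat cat eats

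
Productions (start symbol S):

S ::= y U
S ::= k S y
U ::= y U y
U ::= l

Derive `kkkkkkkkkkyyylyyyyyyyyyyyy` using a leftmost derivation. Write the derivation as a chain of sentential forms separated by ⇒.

S ⇒ kSy   [S ::= k S y]
kSy ⇒ kkSyy   [S ::= k S y]
kkSyy ⇒ kkkSyyy   [S ::= k S y]
kkkSyyy ⇒ kkkkSyyyy   [S ::= k S y]
kkkkSyyyy ⇒ kkkkkSyyyyy   [S ::= k S y]
kkkkkSyyyyy ⇒ kkkkkkSyyyyyy   [S ::= k S y]
kkkkkkSyyyyyy ⇒ kkkkkkkSyyyyyyy   [S ::= k S y]
kkkkkkkSyyyyyyy ⇒ kkkkkkkkSyyyyyyyy   [S ::= k S y]
kkkkkkkkSyyyyyyyy ⇒ kkkkkkkkkSyyyyyyyyy   [S ::= k S y]
kkkkkkkkkSyyyyyyyyy ⇒ kkkkkkkkkkSyyyyyyyyyy   [S ::= k S y]
kkkkkkkkkkSyyyyyyyyyy ⇒ kkkkkkkkkkyUyyyyyyyyyy   [S ::= y U]
kkkkkkkkkkyUyyyyyyyyyy ⇒ kkkkkkkkkkyyUyyyyyyyyyyy   [U ::= y U y]
kkkkkkkkkkyyUyyyyyyyyyyy ⇒ kkkkkkkkkkyyyUyyyyyyyyyyyy   [U ::= y U y]
kkkkkkkkkkyyyUyyyyyyyyyyyy ⇒ kkkkkkkkkkyyylyyyyyyyyyyyy   [U ::= l]

S ⇒ kSy ⇒ kkSyy ⇒ kkkSyyy ⇒ kkkkSyyyy ⇒ kkkkkSyyyyy ⇒ kkkkkkSyyyyyy ⇒ kkkkkkkSyyyyyyy ⇒ kkkkkkkkSyyyyyyyy ⇒ kkkkkkkkkSyyyyyyyyy ⇒ kkkkkkkkkkSyyyyyyyyyy ⇒ kkkkkkkkkkyUyyyyyyyyyy ⇒ kkkkkkkkkkyyUyyyyyyyyyyy ⇒ kkkkkkkkkkyyyUyyyyyyyyyyyy ⇒ kkkkkkkkkkyyylyyyyyyyyyyyy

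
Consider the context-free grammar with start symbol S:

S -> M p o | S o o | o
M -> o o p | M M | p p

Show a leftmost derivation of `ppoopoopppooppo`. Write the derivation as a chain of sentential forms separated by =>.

S => Mpo => MMpo => MMMpo => MMMMpo => MMMMMpo => ppMMMMpo => ppoopMMMpo => ppoopoopMMpo => ppoopoopppMpo => ppoopoopppooppo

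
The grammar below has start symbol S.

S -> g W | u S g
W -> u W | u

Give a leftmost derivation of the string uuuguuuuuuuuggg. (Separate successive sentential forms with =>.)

S=>uSg=>uuSgg=>uuuSggg=>uuugWggg=>uuuguWggg=>uuuguuWggg=>uuuguuuWggg=>uuuguuuuWggg=>uuuguuuuuWggg=>uuuguuuuuuWggg=>uuuguuuuuuuWggg=>uuuguuuuuuuuggg

S => uSg   [S -> u S g]
uSg => uuSgg   [S -> u S g]
uuSgg => uuuSggg   [S -> u S g]
uuuSggg => uuugWggg   [S -> g W]
uuugWggg => uuuguWggg   [W -> u W]
uuuguWggg => uuuguuWggg   [W -> u W]
uuuguuWggg => uuuguuuWggg   [W -> u W]
uuuguuuWggg => uuuguuuuWggg   [W -> u W]
uuuguuuuWggg => uuuguuuuuWggg   [W -> u W]
uuuguuuuuWggg => uuuguuuuuuWggg   [W -> u W]
uuuguuuuuuWggg => uuuguuuuuuuWggg   [W -> u W]
uuuguuuuuuuWggg => uuuguuuuuuuuggg   [W -> u]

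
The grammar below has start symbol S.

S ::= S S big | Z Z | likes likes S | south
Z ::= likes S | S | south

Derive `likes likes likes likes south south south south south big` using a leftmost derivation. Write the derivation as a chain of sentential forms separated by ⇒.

S ⇒ likes likes S   [S ::= likes likes S]
likes likes S ⇒ likes likes S S big   [S ::= S S big]
likes likes S S big ⇒ likes likes Z Z S big   [S ::= Z Z]
likes likes Z Z S big ⇒ likes likes S Z S big   [Z ::= S]
likes likes S Z S big ⇒ likes likes Z Z Z S big   [S ::= Z Z]
likes likes Z Z Z S big ⇒ likes likes S Z Z S big   [Z ::= S]
likes likes S Z Z S big ⇒ likes likes Z Z Z Z S big   [S ::= Z Z]
likes likes Z Z Z Z S big ⇒ likes likes S Z Z Z S big   [Z ::= S]
likes likes S Z Z Z S big ⇒ likes likes likes likes S Z Z Z S big   [S ::= likes likes S]
likes likes likes likes S Z Z Z S big ⇒ likes likes likes likes south Z Z Z S big   [S ::= south]
likes likes likes likes south Z Z Z S big ⇒ likes likes likes likes south south Z Z S big   [Z ::= south]
likes likes likes likes south south Z Z S big ⇒ likes likes likes likes south south south Z S big   [Z ::= south]
likes likes likes likes south south south Z S big ⇒ likes likes likes likes south south south south S big   [Z ::= south]
likes likes likes likes south south south south S big ⇒ likes likes likes likes south south south south south big   [S ::= south]

S ⇒ likes likes S ⇒ likes likes S S big ⇒ likes likes Z Z S big ⇒ likes likes S Z S big ⇒ likes likes Z Z Z S big ⇒ likes likes S Z Z S big ⇒ likes likes Z Z Z Z S big ⇒ likes likes S Z Z Z S big ⇒ likes likes likes likes S Z Z Z S big ⇒ likes likes likes likes south Z Z Z S big ⇒ likes likes likes likes south south Z Z S big ⇒ likes likes likes likes south south south Z S big ⇒ likes likes likes likes south south south south S big ⇒ likes likes likes likes south south south south south big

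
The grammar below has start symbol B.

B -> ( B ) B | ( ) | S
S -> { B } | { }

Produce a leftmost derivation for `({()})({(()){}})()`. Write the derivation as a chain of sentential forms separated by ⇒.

B⇒(B)B⇒(S)B⇒({B})B⇒({()})B⇒({()})(B)B⇒({()})(S)B⇒({()})({B})B⇒({()})({(B)B})B⇒({()})({(())B})B⇒({()})({(())S})B⇒({()})({(()){}})B⇒({()})({(()){}})()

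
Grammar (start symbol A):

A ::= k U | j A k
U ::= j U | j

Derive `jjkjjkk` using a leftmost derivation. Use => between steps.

A=>jAk=>jjAkk=>jjkUkk=>jjkjUkk=>jjkjjkk

A => jAk   [A ::= j A k]
jAk => jjAkk   [A ::= j A k]
jjAkk => jjkUkk   [A ::= k U]
jjkUkk => jjkjUkk   [U ::= j U]
jjkjUkk => jjkjjkk   [U ::= j]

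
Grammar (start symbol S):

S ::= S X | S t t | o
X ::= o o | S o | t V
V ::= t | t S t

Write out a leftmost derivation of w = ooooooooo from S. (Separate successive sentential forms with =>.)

S=>SX=>SXX=>SXXX=>SXXXX=>oXXXX=>oooXXX=>oooooXX=>oooooooX=>ooooooooo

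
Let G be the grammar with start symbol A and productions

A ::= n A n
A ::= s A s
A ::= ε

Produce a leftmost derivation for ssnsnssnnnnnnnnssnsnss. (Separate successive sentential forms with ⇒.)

A⇒sAs⇒ssAss⇒ssnAnss⇒ssnsAsnss⇒ssnsnAnsnss⇒ssnsnsAsnsnss⇒ssnsnssAssnsnss⇒ssnsnssnAnssnsnss⇒ssnsnssnnAnnssnsnss⇒ssnsnssnnnAnnnssnsnss⇒ssnsnssnnnnAnnnnssnsnss⇒ssnsnssnnnnnnnnssnsnss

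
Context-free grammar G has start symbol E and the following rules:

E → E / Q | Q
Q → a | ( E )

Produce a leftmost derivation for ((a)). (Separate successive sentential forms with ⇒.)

E ⇒ Q ⇒ (E) ⇒ (Q) ⇒ ((E)) ⇒ ((Q)) ⇒ ((a))

E ⇒ Q   [E → Q]
Q ⇒ (E)   [Q → ( E )]
(E) ⇒ (Q)   [E → Q]
(Q) ⇒ ((E))   [Q → ( E )]
((E)) ⇒ ((Q))   [E → Q]
((Q)) ⇒ ((a))   [Q → a]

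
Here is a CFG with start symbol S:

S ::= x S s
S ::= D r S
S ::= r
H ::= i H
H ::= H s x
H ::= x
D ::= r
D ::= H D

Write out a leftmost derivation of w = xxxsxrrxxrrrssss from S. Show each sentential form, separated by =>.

S => xSs   [S ::= x S s]
xSs => xxSss   [S ::= x S s]
xxSss => xxDrSss   [S ::= D r S]
xxDrSss => xxHDrSss   [D ::= H D]
xxHDrSss => xxHsxDrSss   [H ::= H s x]
xxHsxDrSss => xxxsxDrSss   [H ::= x]
xxxsxDrSss => xxxsxrrSss   [D ::= r]
xxxsxrrSss => xxxsxrrxSsss   [S ::= x S s]
xxxsxrrxSsss => xxxsxrrxxSssss   [S ::= x S s]
xxxsxrrxxSssss => xxxsxrrxxDrSssss   [S ::= D r S]
xxxsxrrxxDrSssss => xxxsxrrxxrrSssss   [D ::= r]
xxxsxrrxxrrSssss => xxxsxrrxxrrrssss   [S ::= r]

S=>xSs=>xxSss=>xxDrSss=>xxHDrSss=>xxHsxDrSss=>xxxsxDrSss=>xxxsxrrSss=>xxxsxrrxSsss=>xxxsxrrxxSssss=>xxxsxrrxxDrSssss=>xxxsxrrxxrrSssss=>xxxsxrrxxrrrssss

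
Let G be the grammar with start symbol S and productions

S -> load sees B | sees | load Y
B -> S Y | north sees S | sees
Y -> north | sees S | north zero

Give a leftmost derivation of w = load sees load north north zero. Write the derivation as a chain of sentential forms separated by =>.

S => load sees B   [S -> load sees B]
load sees B => load sees S Y   [B -> S Y]
load sees S Y => load sees load Y Y   [S -> load Y]
load sees load Y Y => load sees load north Y   [Y -> north]
load sees load north Y => load sees load north north zero   [Y -> north zero]

S => load sees B => load sees S Y => load sees load Y Y => load sees load north Y => load sees load north north zero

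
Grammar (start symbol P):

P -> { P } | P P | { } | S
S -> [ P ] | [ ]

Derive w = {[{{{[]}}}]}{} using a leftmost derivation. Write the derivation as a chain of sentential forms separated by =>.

P => PP => {P}P => {S}P => {[P]}P => {[{P}]}P => {[{{P}}]}P => {[{{{P}}}]}P => {[{{{S}}}]}P => {[{{{[]}}}]}P => {[{{{[]}}}]}{}

P => PP   [P -> P P]
PP => {P}P   [P -> { P }]
{P}P => {S}P   [P -> S]
{S}P => {[P]}P   [S -> [ P ]]
{[P]}P => {[{P}]}P   [P -> { P }]
{[{P}]}P => {[{{P}}]}P   [P -> { P }]
{[{{P}}]}P => {[{{{P}}}]}P   [P -> { P }]
{[{{{P}}}]}P => {[{{{S}}}]}P   [P -> S]
{[{{{S}}}]}P => {[{{{[]}}}]}P   [S -> [ ]]
{[{{{[]}}}]}P => {[{{{[]}}}]}{}   [P -> { }]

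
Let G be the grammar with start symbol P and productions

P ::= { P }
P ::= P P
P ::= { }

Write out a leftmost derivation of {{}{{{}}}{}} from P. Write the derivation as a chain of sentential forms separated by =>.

P => {P} => {PP} => {{}P} => {{}PP} => {{}{P}P} => {{}{{P}}P} => {{}{{{}}}P} => {{}{{{}}}{}}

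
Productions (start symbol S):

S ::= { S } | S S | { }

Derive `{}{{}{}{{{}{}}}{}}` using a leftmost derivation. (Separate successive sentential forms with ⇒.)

S ⇒ SS   [S ::= S S]
SS ⇒ {}S   [S ::= { }]
{}S ⇒ {}{S}   [S ::= { S }]
{}{S} ⇒ {}{SS}   [S ::= S S]
{}{SS} ⇒ {}{{}S}   [S ::= { }]
{}{{}S} ⇒ {}{{}SS}   [S ::= S S]
{}{{}SS} ⇒ {}{{}{}S}   [S ::= { }]
{}{{}{}S} ⇒ {}{{}{}SS}   [S ::= S S]
{}{{}{}SS} ⇒ {}{{}{}{S}S}   [S ::= { S }]
{}{{}{}{S}S} ⇒ {}{{}{}{{S}}S}   [S ::= { S }]
{}{{}{}{{S}}S} ⇒ {}{{}{}{{SS}}S}   [S ::= S S]
{}{{}{}{{SS}}S} ⇒ {}{{}{}{{{}S}}S}   [S ::= { }]
{}{{}{}{{{}S}}S} ⇒ {}{{}{}{{{}{}}}S}   [S ::= { }]
{}{{}{}{{{}{}}}S} ⇒ {}{{}{}{{{}{}}}{}}   [S ::= { }]

S ⇒ SS ⇒ {}S ⇒ {}{S} ⇒ {}{SS} ⇒ {}{{}S} ⇒ {}{{}SS} ⇒ {}{{}{}S} ⇒ {}{{}{}SS} ⇒ {}{{}{}{S}S} ⇒ {}{{}{}{{S}}S} ⇒ {}{{}{}{{SS}}S} ⇒ {}{{}{}{{{}S}}S} ⇒ {}{{}{}{{{}{}}}S} ⇒ {}{{}{}{{{}{}}}{}}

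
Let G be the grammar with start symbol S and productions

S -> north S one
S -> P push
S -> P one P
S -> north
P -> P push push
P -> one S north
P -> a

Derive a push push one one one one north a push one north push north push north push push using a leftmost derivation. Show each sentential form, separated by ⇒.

S ⇒ P one P ⇒ P push push one P ⇒ a push push one P ⇒ a push push one P push push ⇒ a push push one one S north push push ⇒ a push push one one P push north push push ⇒ a push push one one one S north push north push push ⇒ a push push one one one P push north push north push push ⇒ a push push one one one one S north push north push north push push ⇒ a push push one one one one north S one north push north push north push push ⇒ a push push one one one one north P push one north push north push north push push ⇒ a push push one one one one north a push one north push north push north push push

S ⇒ P one P   [S -> P one P]
P one P ⇒ P push push one P   [P -> P push push]
P push push one P ⇒ a push push one P   [P -> a]
a push push one P ⇒ a push push one P push push   [P -> P push push]
a push push one P push push ⇒ a push push one one S north push push   [P -> one S north]
a push push one one S north push push ⇒ a push push one one P push north push push   [S -> P push]
a push push one one P push north push push ⇒ a push push one one one S north push north push push   [P -> one S north]
a push push one one one S north push north push push ⇒ a push push one one one P push north push north push push   [S -> P push]
a push push one one one P push north push north push push ⇒ a push push one one one one S north push north push north push push   [P -> one S north]
a push push one one one one S north push north push north push push ⇒ a push push one one one one north S one north push north push north push push   [S -> north S one]
a push push one one one one north S one north push north push north push push ⇒ a push push one one one one north P push one north push north push north push push   [S -> P push]
a push push one one one one north P push one north push north push north push push ⇒ a push push one one one one north a push one north push north push north push push   [P -> a]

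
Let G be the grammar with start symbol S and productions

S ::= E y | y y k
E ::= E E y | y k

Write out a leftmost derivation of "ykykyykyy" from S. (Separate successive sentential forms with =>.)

S => Ey => EEyy => EEyEyy => ykEyEyy => ykykyEyy => ykykyykyy

S => Ey   [S ::= E y]
Ey => EEyy   [E ::= E E y]
EEyy => EEyEyy   [E ::= E E y]
EEyEyy => ykEyEyy   [E ::= y k]
ykEyEyy => ykykyEyy   [E ::= y k]
ykykyEyy => ykykyykyy   [E ::= y k]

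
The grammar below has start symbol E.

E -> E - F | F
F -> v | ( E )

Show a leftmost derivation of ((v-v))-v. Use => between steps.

E => E-F => F-F => (E)-F => (F)-F => ((E))-F => ((E-F))-F => ((F-F))-F => ((v-F))-F => ((v-v))-F => ((v-v))-v

E => E-F   [E -> E - F]
E-F => F-F   [E -> F]
F-F => (E)-F   [F -> ( E )]
(E)-F => (F)-F   [E -> F]
(F)-F => ((E))-F   [F -> ( E )]
((E))-F => ((E-F))-F   [E -> E - F]
((E-F))-F => ((F-F))-F   [E -> F]
((F-F))-F => ((v-F))-F   [F -> v]
((v-F))-F => ((v-v))-F   [F -> v]
((v-v))-F => ((v-v))-v   [F -> v]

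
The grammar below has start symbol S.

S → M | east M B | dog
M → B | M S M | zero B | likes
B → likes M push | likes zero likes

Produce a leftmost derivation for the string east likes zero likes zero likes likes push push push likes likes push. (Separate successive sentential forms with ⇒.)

S ⇒ east M B ⇒ east B B ⇒ east likes M push B ⇒ east likes zero B push B ⇒ east likes zero likes M push push B ⇒ east likes zero likes zero B push push B ⇒ east likes zero likes zero likes M push push push B ⇒ east likes zero likes zero likes likes push push push B ⇒ east likes zero likes zero likes likes push push push likes M push ⇒ east likes zero likes zero likes likes push push push likes likes push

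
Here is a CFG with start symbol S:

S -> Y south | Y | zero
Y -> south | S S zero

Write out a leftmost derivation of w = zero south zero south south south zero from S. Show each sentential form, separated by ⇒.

S ⇒ Y ⇒ S S zero ⇒ Y south S zero ⇒ S S zero south S zero ⇒ zero S zero south S zero ⇒ zero Y zero south S zero ⇒ zero south zero south S zero ⇒ zero south zero south Y south zero ⇒ zero south zero south south south zero

S ⇒ Y   [S -> Y]
Y ⇒ S S zero   [Y -> S S zero]
S S zero ⇒ Y south S zero   [S -> Y south]
Y south S zero ⇒ S S zero south S zero   [Y -> S S zero]
S S zero south S zero ⇒ zero S zero south S zero   [S -> zero]
zero S zero south S zero ⇒ zero Y zero south S zero   [S -> Y]
zero Y zero south S zero ⇒ zero south zero south S zero   [Y -> south]
zero south zero south S zero ⇒ zero south zero south Y south zero   [S -> Y south]
zero south zero south Y south zero ⇒ zero south zero south south south zero   [Y -> south]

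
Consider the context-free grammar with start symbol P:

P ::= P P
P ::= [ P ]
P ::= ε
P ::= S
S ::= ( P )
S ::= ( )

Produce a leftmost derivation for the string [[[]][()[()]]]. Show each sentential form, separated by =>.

P => [P] => [PP] => [[P]P] => [[[P]]P] => [[[]]P] => [[[]][P]] => [[[]][PP]] => [[[]][SP]] => [[[]][()P]] => [[[]][()[P]]] => [[[]][()[S]]] => [[[]][()[(P)]]] => [[[]][()[()]]]

P => [P]   [P ::= [ P ]]
[P] => [PP]   [P ::= P P]
[PP] => [[P]P]   [P ::= [ P ]]
[[P]P] => [[[P]]P]   [P ::= [ P ]]
[[[P]]P] => [[[]]P]   [P ::= ε]
[[[]]P] => [[[]][P]]   [P ::= [ P ]]
[[[]][P]] => [[[]][PP]]   [P ::= P P]
[[[]][PP]] => [[[]][SP]]   [P ::= S]
[[[]][SP]] => [[[]][()P]]   [S ::= ( )]
[[[]][()P]] => [[[]][()[P]]]   [P ::= [ P ]]
[[[]][()[P]]] => [[[]][()[S]]]   [P ::= S]
[[[]][()[S]]] => [[[]][()[(P)]]]   [S ::= ( P )]
[[[]][()[(P)]]] => [[[]][()[()]]]   [P ::= ε]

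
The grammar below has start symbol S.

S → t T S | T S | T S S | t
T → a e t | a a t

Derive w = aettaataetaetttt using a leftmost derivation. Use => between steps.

S => TSS => aetSS => aettS => aettTS => aettaatS => aettaatTSS => aettaataetSS => aettaataetTSSS => aettaataetaetSSS => aettaataetaettSS => aettaataetaetttS => aettaataetaetttt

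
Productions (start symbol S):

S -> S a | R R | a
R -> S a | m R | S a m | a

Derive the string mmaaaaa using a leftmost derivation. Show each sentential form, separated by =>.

S => RR => SaR => SaaR => RRaaR => mRRaaR => mmRRaaR => mmaRaaR => mmaaaaR => mmaaaaa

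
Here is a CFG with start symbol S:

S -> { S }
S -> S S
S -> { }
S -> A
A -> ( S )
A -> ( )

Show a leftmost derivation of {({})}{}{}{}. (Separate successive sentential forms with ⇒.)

S ⇒ SS   [S -> S S]
SS ⇒ SSS   [S -> S S]
SSS ⇒ SSSS   [S -> S S]
SSSS ⇒ {S}SSS   [S -> { S }]
{S}SSS ⇒ {A}SSS   [S -> A]
{A}SSS ⇒ {(S)}SSS   [A -> ( S )]
{(S)}SSS ⇒ {({})}SSS   [S -> { }]
{({})}SSS ⇒ {({})}{}SS   [S -> { }]
{({})}{}SS ⇒ {({})}{}{}S   [S -> { }]
{({})}{}{}S ⇒ {({})}{}{}{}   [S -> { }]

S ⇒ SS ⇒ SSS ⇒ SSSS ⇒ {S}SSS ⇒ {A}SSS ⇒ {(S)}SSS ⇒ {({})}SSS ⇒ {({})}{}SS ⇒ {({})}{}{}S ⇒ {({})}{}{}{}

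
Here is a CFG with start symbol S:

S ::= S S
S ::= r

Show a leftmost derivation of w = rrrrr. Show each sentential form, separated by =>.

S => SS   [S ::= S S]
SS => SSS   [S ::= S S]
SSS => rSS   [S ::= r]
rSS => rrS   [S ::= r]
rrS => rrSS   [S ::= S S]
rrSS => rrSSS   [S ::= S S]
rrSSS => rrrSS   [S ::= r]
rrrSS => rrrrS   [S ::= r]
rrrrS => rrrrr   [S ::= r]

S => SS => SSS => rSS => rrS => rrSS => rrSSS => rrrSS => rrrrS => rrrrr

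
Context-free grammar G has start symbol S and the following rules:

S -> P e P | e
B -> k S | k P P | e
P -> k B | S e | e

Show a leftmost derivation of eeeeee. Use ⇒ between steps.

S ⇒ PeP   [S -> P e P]
PeP ⇒ SeeP   [P -> S e]
SeeP ⇒ PePeeP   [S -> P e P]
PePeeP ⇒ eePeeP   [P -> e]
eePeeP ⇒ eeeeeP   [P -> e]
eeeeeP ⇒ eeeeee   [P -> e]

S ⇒ PeP ⇒ SeeP ⇒ PePeeP ⇒ eePeeP ⇒ eeeeeP ⇒ eeeeee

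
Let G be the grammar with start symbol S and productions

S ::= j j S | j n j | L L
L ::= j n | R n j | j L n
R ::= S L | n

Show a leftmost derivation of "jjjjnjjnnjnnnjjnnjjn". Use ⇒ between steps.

S ⇒ jjS ⇒ jjLL ⇒ jjRnjL ⇒ jjSLnjL ⇒ jjLLLnjL ⇒ jjjLnLLnjL ⇒ jjjRnjnLLnjL ⇒ jjjSLnjnLLnjL ⇒ jjjjnjLnjnLLnjL ⇒ jjjjnjjnnjnLLnjL ⇒ jjjjnjjnnjnRnjLnjL ⇒ jjjjnjjnnjnnnjLnjL ⇒ jjjjnjjnnjnnnjjnnjL ⇒ jjjjnjjnnjnnnjjnnjjn

S ⇒ jjS   [S ::= j j S]
jjS ⇒ jjLL   [S ::= L L]
jjLL ⇒ jjRnjL   [L ::= R n j]
jjRnjL ⇒ jjSLnjL   [R ::= S L]
jjSLnjL ⇒ jjLLLnjL   [S ::= L L]
jjLLLnjL ⇒ jjjLnLLnjL   [L ::= j L n]
jjjLnLLnjL ⇒ jjjRnjnLLnjL   [L ::= R n j]
jjjRnjnLLnjL ⇒ jjjSLnjnLLnjL   [R ::= S L]
jjjSLnjnLLnjL ⇒ jjjjnjLnjnLLnjL   [S ::= j n j]
jjjjnjLnjnLLnjL ⇒ jjjjnjjnnjnLLnjL   [L ::= j n]
jjjjnjjnnjnLLnjL ⇒ jjjjnjjnnjnRnjLnjL   [L ::= R n j]
jjjjnjjnnjnRnjLnjL ⇒ jjjjnjjnnjnnnjLnjL   [R ::= n]
jjjjnjjnnjnnnjLnjL ⇒ jjjjnjjnnjnnnjjnnjL   [L ::= j n]
jjjjnjjnnjnnnjjnnjL ⇒ jjjjnjjnnjnnnjjnnjjn   [L ::= j n]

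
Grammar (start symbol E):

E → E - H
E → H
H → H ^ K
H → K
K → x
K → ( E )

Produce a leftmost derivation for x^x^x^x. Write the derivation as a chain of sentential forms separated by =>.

E => H   [E → H]
H => H^K   [H → H ^ K]
H^K => H^K^K   [H → H ^ K]
H^K^K => H^K^K^K   [H → H ^ K]
H^K^K^K => K^K^K^K   [H → K]
K^K^K^K => x^K^K^K   [K → x]
x^K^K^K => x^x^K^K   [K → x]
x^x^K^K => x^x^x^K   [K → x]
x^x^x^K => x^x^x^x   [K → x]

E=>H=>H^K=>H^K^K=>H^K^K^K=>K^K^K^K=>x^K^K^K=>x^x^K^K=>x^x^x^K=>x^x^x^x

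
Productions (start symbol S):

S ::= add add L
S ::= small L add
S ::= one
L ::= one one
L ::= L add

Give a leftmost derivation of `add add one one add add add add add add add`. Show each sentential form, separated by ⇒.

S ⇒ add add L ⇒ add add L add ⇒ add add L add add ⇒ add add L add add add ⇒ add add L add add add add ⇒ add add L add add add add add ⇒ add add L add add add add add add ⇒ add add L add add add add add add add ⇒ add add one one add add add add add add add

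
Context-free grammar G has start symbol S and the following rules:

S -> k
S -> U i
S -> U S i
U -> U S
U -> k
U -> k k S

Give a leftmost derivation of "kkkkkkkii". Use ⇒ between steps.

S ⇒ USi   [S -> U S i]
USi ⇒ USSi   [U -> U S]
USSi ⇒ USSSi   [U -> U S]
USSSi ⇒ kkSSSSi   [U -> k k S]
kkSSSSi ⇒ kkkSSSi   [S -> k]
kkkSSSi ⇒ kkkkSSi   [S -> k]
kkkkSSi ⇒ kkkkkSi   [S -> k]
kkkkkSi ⇒ kkkkkUSii   [S -> U S i]
kkkkkUSii ⇒ kkkkkkSii   [U -> k]
kkkkkkSii ⇒ kkkkkkkii   [S -> k]

S⇒USi⇒USSi⇒USSSi⇒kkSSSSi⇒kkkSSSi⇒kkkkSSi⇒kkkkkSi⇒kkkkkUSii⇒kkkkkkSii⇒kkkkkkkii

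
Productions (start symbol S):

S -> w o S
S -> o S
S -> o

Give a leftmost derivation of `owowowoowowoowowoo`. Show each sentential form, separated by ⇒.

S⇒oS⇒owoS⇒owowoS⇒owowowoS⇒owowowooS⇒owowowoowoS⇒owowowoowowoS⇒owowowoowowooS⇒owowowoowowoowoS⇒owowowoowowoowowoS⇒owowowoowowoowowoo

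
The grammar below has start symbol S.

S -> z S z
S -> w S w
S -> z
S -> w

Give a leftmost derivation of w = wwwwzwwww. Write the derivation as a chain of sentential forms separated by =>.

S=>wSw=>wwSww=>wwwSwww=>wwwwSwwww=>wwwwzwwww

S => wSw   [S -> w S w]
wSw => wwSww   [S -> w S w]
wwSww => wwwSwww   [S -> w S w]
wwwSwww => wwwwSwwww   [S -> w S w]
wwwwSwwww => wwwwzwwww   [S -> z]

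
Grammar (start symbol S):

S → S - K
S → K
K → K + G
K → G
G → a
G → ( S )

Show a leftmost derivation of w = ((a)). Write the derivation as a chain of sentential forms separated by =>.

S => K   [S → K]
K => G   [K → G]
G => (S)   [G → ( S )]
(S) => (K)   [S → K]
(K) => (G)   [K → G]
(G) => ((S))   [G → ( S )]
((S)) => ((K))   [S → K]
((K)) => ((G))   [K → G]
((G)) => ((a))   [G → a]

S => K => G => (S) => (K) => (G) => ((S)) => ((K)) => ((G)) => ((a))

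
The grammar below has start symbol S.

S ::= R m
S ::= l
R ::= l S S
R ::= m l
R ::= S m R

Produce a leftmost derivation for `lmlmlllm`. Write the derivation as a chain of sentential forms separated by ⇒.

S ⇒ Rm   [S ::= R m]
Rm ⇒ SmRm   [R ::= S m R]
SmRm ⇒ lmRm   [S ::= l]
lmRm ⇒ lmSmRm   [R ::= S m R]
lmSmRm ⇒ lmlmRm   [S ::= l]
lmlmRm ⇒ lmlmlSSm   [R ::= l S S]
lmlmlSSm ⇒ lmlmllSm   [S ::= l]
lmlmllSm ⇒ lmlmlllm   [S ::= l]

S ⇒ Rm ⇒ SmRm ⇒ lmRm ⇒ lmSmRm ⇒ lmlmRm ⇒ lmlmlSSm ⇒ lmlmllSm ⇒ lmlmlllm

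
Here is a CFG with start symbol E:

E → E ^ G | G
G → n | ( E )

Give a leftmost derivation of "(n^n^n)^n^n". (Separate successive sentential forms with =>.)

E=>E^G=>E^G^G=>G^G^G=>(E)^G^G=>(E^G)^G^G=>(E^G^G)^G^G=>(G^G^G)^G^G=>(n^G^G)^G^G=>(n^n^G)^G^G=>(n^n^n)^G^G=>(n^n^n)^n^G=>(n^n^n)^n^n

E => E^G   [E → E ^ G]
E^G => E^G^G   [E → E ^ G]
E^G^G => G^G^G   [E → G]
G^G^G => (E)^G^G   [G → ( E )]
(E)^G^G => (E^G)^G^G   [E → E ^ G]
(E^G)^G^G => (E^G^G)^G^G   [E → E ^ G]
(E^G^G)^G^G => (G^G^G)^G^G   [E → G]
(G^G^G)^G^G => (n^G^G)^G^G   [G → n]
(n^G^G)^G^G => (n^n^G)^G^G   [G → n]
(n^n^G)^G^G => (n^n^n)^G^G   [G → n]
(n^n^n)^G^G => (n^n^n)^n^G   [G → n]
(n^n^n)^n^G => (n^n^n)^n^n   [G → n]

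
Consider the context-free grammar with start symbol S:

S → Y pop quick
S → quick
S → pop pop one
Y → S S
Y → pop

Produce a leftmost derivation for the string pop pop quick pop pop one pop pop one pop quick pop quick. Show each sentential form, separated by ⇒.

S ⇒ Y pop quick ⇒ S S pop quick ⇒ Y pop quick S pop quick ⇒ pop pop quick S pop quick ⇒ pop pop quick Y pop quick pop quick ⇒ pop pop quick S S pop quick pop quick ⇒ pop pop quick pop pop one S pop quick pop quick ⇒ pop pop quick pop pop one pop pop one pop quick pop quick

S ⇒ Y pop quick   [S → Y pop quick]
Y pop quick ⇒ S S pop quick   [Y → S S]
S S pop quick ⇒ Y pop quick S pop quick   [S → Y pop quick]
Y pop quick S pop quick ⇒ pop pop quick S pop quick   [Y → pop]
pop pop quick S pop quick ⇒ pop pop quick Y pop quick pop quick   [S → Y pop quick]
pop pop quick Y pop quick pop quick ⇒ pop pop quick S S pop quick pop quick   [Y → S S]
pop pop quick S S pop quick pop quick ⇒ pop pop quick pop pop one S pop quick pop quick   [S → pop pop one]
pop pop quick pop pop one S pop quick pop quick ⇒ pop pop quick pop pop one pop pop one pop quick pop quick   [S → pop pop one]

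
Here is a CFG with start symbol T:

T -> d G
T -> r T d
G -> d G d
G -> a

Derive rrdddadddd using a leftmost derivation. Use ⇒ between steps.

T ⇒ rTd   [T -> r T d]
rTd ⇒ rrTdd   [T -> r T d]
rrTdd ⇒ rrdGdd   [T -> d G]
rrdGdd ⇒ rrddGddd   [G -> d G d]
rrddGddd ⇒ rrdddGdddd   [G -> d G d]
rrdddGdddd ⇒ rrdddadddd   [G -> a]

T ⇒ rTd ⇒ rrTdd ⇒ rrdGdd ⇒ rrddGddd ⇒ rrdddGdddd ⇒ rrdddadddd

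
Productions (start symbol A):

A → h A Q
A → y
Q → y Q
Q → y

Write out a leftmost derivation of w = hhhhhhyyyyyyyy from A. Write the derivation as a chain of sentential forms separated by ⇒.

A ⇒ hAQ   [A → h A Q]
hAQ ⇒ hhAQQ   [A → h A Q]
hhAQQ ⇒ hhhAQQQ   [A → h A Q]
hhhAQQQ ⇒ hhhhAQQQQ   [A → h A Q]
hhhhAQQQQ ⇒ hhhhhAQQQQQ   [A → h A Q]
hhhhhAQQQQQ ⇒ hhhhhhAQQQQQQ   [A → h A Q]
hhhhhhAQQQQQQ ⇒ hhhhhhyQQQQQQ   [A → y]
hhhhhhyQQQQQQ ⇒ hhhhhhyyQQQQQQ   [Q → y Q]
hhhhhhyyQQQQQQ ⇒ hhhhhhyyyQQQQQ   [Q → y]
hhhhhhyyyQQQQQ ⇒ hhhhhhyyyyQQQQ   [Q → y]
hhhhhhyyyyQQQQ ⇒ hhhhhhyyyyyQQQ   [Q → y]
hhhhhhyyyyyQQQ ⇒ hhhhhhyyyyyyQQ   [Q → y]
hhhhhhyyyyyyQQ ⇒ hhhhhhyyyyyyyQ   [Q → y]
hhhhhhyyyyyyyQ ⇒ hhhhhhyyyyyyyy   [Q → y]

A⇒hAQ⇒hhAQQ⇒hhhAQQQ⇒hhhhAQQQQ⇒hhhhhAQQQQQ⇒hhhhhhAQQQQQQ⇒hhhhhhyQQQQQQ⇒hhhhhhyyQQQQQQ⇒hhhhhhyyyQQQQQ⇒hhhhhhyyyyQQQQ⇒hhhhhhyyyyyQQQ⇒hhhhhhyyyyyyQQ⇒hhhhhhyyyyyyyQ⇒hhhhhhyyyyyyyy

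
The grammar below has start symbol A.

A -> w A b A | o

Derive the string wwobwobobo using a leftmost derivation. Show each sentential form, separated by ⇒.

A⇒wAbA⇒wwAbAbA⇒wwobAbA⇒wwobwAbAbA⇒wwobwobAbA⇒wwobwobobA⇒wwobwobobo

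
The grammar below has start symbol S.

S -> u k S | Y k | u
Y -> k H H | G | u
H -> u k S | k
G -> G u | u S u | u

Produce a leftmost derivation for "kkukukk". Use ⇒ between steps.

S ⇒ Yk   [S -> Y k]
Yk ⇒ kHHk   [Y -> k H H]
kHHk ⇒ kkHk   [H -> k]
kkHk ⇒ kkukSk   [H -> u k S]
kkukSk ⇒ kkukYkk   [S -> Y k]
kkukYkk ⇒ kkukukk   [Y -> u]

S⇒Yk⇒kHHk⇒kkHk⇒kkukSk⇒kkukYkk⇒kkukukk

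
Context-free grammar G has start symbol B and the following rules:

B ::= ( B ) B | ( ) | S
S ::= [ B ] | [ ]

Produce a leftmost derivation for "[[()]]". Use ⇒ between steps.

B ⇒ S   [B ::= S]
S ⇒ [B]   [S ::= [ B ]]
[B] ⇒ [S]   [B ::= S]
[S] ⇒ [[B]]   [S ::= [ B ]]
[[B]] ⇒ [[()]]   [B ::= ( )]

B ⇒ S ⇒ [B] ⇒ [S] ⇒ [[B]] ⇒ [[()]]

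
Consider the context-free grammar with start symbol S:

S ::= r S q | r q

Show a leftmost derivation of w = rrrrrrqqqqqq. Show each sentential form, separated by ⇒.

S ⇒ rSq ⇒ rrSqq ⇒ rrrSqqq ⇒ rrrrSqqqq ⇒ rrrrrSqqqqq ⇒ rrrrrrqqqqqq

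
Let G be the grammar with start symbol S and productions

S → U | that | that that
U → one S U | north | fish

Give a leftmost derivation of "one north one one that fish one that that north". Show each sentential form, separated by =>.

S => U => one S U => one U U => one north U => one north one S U => one north one U U => one north one one S U U => one north one one that U U => one north one one that fish U => one north one one that fish one S U => one north one one that fish one that that U => one north one one that fish one that that north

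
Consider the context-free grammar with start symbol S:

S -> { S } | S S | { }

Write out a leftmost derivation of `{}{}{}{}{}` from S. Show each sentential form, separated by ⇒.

S ⇒ SS ⇒ SSS ⇒ SSSS ⇒ SSSSS ⇒ {}SSSS ⇒ {}{}SSS ⇒ {}{}{}SS ⇒ {}{}{}{}S ⇒ {}{}{}{}{}

S ⇒ SS   [S -> S S]
SS ⇒ SSS   [S -> S S]
SSS ⇒ SSSS   [S -> S S]
SSSS ⇒ SSSSS   [S -> S S]
SSSSS ⇒ {}SSSS   [S -> { }]
{}SSSS ⇒ {}{}SSS   [S -> { }]
{}{}SSS ⇒ {}{}{}SS   [S -> { }]
{}{}{}SS ⇒ {}{}{}{}S   [S -> { }]
{}{}{}{}S ⇒ {}{}{}{}{}   [S -> { }]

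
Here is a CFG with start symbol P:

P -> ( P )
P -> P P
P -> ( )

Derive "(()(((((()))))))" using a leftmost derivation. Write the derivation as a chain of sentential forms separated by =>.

P=>(P)=>(PP)=>(()P)=>(()(P))=>(()((P)))=>(()(((P))))=>(()((((P)))))=>(()(((((P))))))=>(()(((((()))))))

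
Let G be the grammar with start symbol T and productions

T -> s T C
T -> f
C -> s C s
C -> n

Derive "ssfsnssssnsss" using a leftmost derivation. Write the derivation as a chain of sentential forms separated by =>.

T => sTC   [T -> s T C]
sTC => ssTCC   [T -> s T C]
ssTCC => ssfCC   [T -> f]
ssfCC => ssfsCsC   [C -> s C s]
ssfsCsC => ssfsnsC   [C -> n]
ssfsnsC => ssfsnssCs   [C -> s C s]
ssfsnssCs => ssfsnsssCss   [C -> s C s]
ssfsnsssCss => ssfsnssssCsss   [C -> s C s]
ssfsnssssCsss => ssfsnssssnsss   [C -> n]

T=>sTC=>ssTCC=>ssfCC=>ssfsCsC=>ssfsnsC=>ssfsnssCs=>ssfsnsssCss=>ssfsnssssCsss=>ssfsnssssnsss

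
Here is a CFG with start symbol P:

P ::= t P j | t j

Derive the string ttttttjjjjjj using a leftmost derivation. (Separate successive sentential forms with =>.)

P => tPj   [P ::= t P j]
tPj => ttPjj   [P ::= t P j]
ttPjj => tttPjjj   [P ::= t P j]
tttPjjj => ttttPjjjj   [P ::= t P j]
ttttPjjjj => tttttPjjjjj   [P ::= t P j]
tttttPjjjjj => ttttttjjjjjj   [P ::= t j]

P => tPj => ttPjj => tttPjjj => ttttPjjjj => tttttPjjjjj => ttttttjjjjjj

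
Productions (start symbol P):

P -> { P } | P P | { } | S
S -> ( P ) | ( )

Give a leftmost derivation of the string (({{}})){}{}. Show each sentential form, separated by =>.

P => PP => PPP => SPP => (P)PP => (S)PP => ((P))PP => (({P}))PP => (({{}}))PP => (({{}})){}P => (({{}})){}{}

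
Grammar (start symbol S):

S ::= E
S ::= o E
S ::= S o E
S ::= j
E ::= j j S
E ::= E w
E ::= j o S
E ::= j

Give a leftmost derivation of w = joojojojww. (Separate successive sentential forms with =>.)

S => E   [S ::= E]
E => Ew   [E ::= E w]
Ew => joSw   [E ::= j o S]
joSw => joSoEw   [S ::= S o E]
joSoEw => jooEoEw   [S ::= o E]
jooEoEw => joojoSoEw   [E ::= j o S]
joojoSoEw => joojojoEw   [S ::= j]
joojojoEw => joojojoEww   [E ::= E w]
joojojoEww => joojojojww   [E ::= j]

S => E => Ew => joSw => joSoEw => jooEoEw => joojoSoEw => joojojoEw => joojojoEww => joojojojww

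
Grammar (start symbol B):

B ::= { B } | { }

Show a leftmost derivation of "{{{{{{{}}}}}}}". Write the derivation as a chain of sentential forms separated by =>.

B => {B} => {{B}} => {{{B}}} => {{{{B}}}} => {{{{{B}}}}} => {{{{{{B}}}}}} => {{{{{{{}}}}}}}

B => {B}   [B ::= { B }]
{B} => {{B}}   [B ::= { B }]
{{B}} => {{{B}}}   [B ::= { B }]
{{{B}}} => {{{{B}}}}   [B ::= { B }]
{{{{B}}}} => {{{{{B}}}}}   [B ::= { B }]
{{{{{B}}}}} => {{{{{{B}}}}}}   [B ::= { B }]
{{{{{{B}}}}}} => {{{{{{{}}}}}}}   [B ::= { }]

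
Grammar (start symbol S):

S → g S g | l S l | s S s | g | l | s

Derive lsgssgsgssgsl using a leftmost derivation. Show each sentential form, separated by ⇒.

S ⇒ lSl ⇒ lsSsl ⇒ lsgSgsl ⇒ lsgsSsgsl ⇒ lsgssSssgsl ⇒ lsgssgSgssgsl ⇒ lsgssgsgssgsl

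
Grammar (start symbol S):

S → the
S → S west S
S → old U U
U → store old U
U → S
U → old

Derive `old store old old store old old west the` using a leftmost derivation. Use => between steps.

S => S west S => old U U west S => old store old U U west S => old store old old U west S => old store old old store old U west S => old store old old store old old west S => old store old old store old old west the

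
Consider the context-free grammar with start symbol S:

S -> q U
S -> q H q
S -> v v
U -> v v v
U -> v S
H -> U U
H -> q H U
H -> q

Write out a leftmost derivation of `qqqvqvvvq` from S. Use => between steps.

S => qHq => qqHUq => qqqUq => qqqvSq => qqqvqUq => qqqvqvvvq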